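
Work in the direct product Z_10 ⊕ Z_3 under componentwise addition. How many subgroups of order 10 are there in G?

|G| = 30 and 10 | 30, so subgroups of order 10 are possible by Lagrange.
The subgroups of order 10 are: {(0,0), (1,0), (2,0), (3,0), (4,0), (5,0), (6,0), (7,0), (8,0), (9,0)}.
So G has 1 subgroup of order 10.

1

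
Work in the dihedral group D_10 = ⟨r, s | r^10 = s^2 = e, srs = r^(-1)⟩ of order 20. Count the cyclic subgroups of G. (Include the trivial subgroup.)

14

Group the elements of G by the cyclic subgroup they generate; each cyclic subgroup of order d accounts for φ(d) elements.
Cyclic subgroups by order — order 1: 1; order 2: 11; order 5: 1; order 10: 1.
Total: 14.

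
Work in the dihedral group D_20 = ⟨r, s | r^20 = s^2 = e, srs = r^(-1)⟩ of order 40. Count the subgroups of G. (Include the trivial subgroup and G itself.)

48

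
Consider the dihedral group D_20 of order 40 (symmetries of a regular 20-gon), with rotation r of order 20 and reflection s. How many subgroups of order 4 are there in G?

11

|G| = 40 and 4 | 40, so subgroups of order 4 are possible by Lagrange.
The subgroups of order 4 are: {e, r^10, s, r^10s}; {e, r^10, rs, r^11s}; {e, r^10, r^2s, r^12s}; {e, r^10, r^3s, r^13s}; … (11 in all).
So G has 11 subgroups of order 4.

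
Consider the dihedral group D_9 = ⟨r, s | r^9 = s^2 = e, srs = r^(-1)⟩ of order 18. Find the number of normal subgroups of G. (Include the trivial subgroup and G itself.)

4

G has 16 subgroups. Checking conjugation-invariance by order — order 1: 1/1 normal; order 2: 0/9 normal; order 3: 1/1 normal; order 6: 0/3 normal; order 9: 1/1 normal; order 18: 1/1 normal.
Total normal subgroups: 4.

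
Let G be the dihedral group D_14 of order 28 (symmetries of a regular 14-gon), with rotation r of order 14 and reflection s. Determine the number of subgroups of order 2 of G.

15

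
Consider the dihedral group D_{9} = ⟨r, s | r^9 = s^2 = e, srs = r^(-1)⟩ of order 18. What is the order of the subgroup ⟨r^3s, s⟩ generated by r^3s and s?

|⟨r^3s⟩| = 2 and |⟨s⟩| = 2, so |H| is a multiple of lcm(2, 2) = 2 and divides |G| = 18.
Closing under the operation: H = {e, r^3, r^6, s, r^3s, r^6s}, so |H| = 6.

6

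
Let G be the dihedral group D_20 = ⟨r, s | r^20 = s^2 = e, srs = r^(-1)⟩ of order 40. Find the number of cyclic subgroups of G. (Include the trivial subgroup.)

Group the elements of G by the cyclic subgroup they generate; each cyclic subgroup of order d accounts for φ(d) elements.
Cyclic subgroups by order — order 1: 1; order 2: 21; order 4: 1; order 5: 1; order 10: 1; order 20: 1.
Total: 26.

26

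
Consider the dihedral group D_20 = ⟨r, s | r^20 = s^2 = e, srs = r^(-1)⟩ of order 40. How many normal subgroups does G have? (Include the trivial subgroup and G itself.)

9

G has 48 subgroups. Checking conjugation-invariance by order — order 1: 1/1 normal; order 2: 1/21 normal; order 4: 1/11 normal; order 5: 1/1 normal; order 8: 0/5 normal; order 10: 1/5 normal; order 20: 3/3 normal; order 40: 1/1 normal.
Total normal subgroups: 9.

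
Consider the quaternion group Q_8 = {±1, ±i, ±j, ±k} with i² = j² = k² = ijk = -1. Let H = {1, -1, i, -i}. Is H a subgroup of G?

Yes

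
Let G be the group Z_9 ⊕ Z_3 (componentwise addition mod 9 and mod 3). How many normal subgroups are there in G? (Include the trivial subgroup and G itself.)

10

G is abelian, so every subgroup is normal.
G has 10 subgroups in total, hence 10 normal subgroups.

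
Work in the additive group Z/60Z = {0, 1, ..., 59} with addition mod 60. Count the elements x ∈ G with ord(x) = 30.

8

In a cyclic group of order 60, the number of elements of order d (for d | 60) is φ(d).
φ(30) = 8.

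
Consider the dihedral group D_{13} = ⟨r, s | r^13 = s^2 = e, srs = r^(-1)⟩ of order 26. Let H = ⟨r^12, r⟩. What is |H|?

13

|⟨r^12⟩| = 13 and |⟨r⟩| = 13, so |H| is a multiple of lcm(13, 13) = 13 and divides |G| = 26.
Closing under the operation: H = {e, r, r^2, r^3, r^4, r^5, r^6, r^7, r^8, r^9, r^10, r^11, r^12}, so |H| = 13.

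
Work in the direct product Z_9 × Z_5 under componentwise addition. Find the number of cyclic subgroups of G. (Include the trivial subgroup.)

6

Group the elements of G by the cyclic subgroup they generate; each cyclic subgroup of order d accounts for φ(d) elements.
Cyclic subgroups by order — order 1: 1; order 3: 1; order 5: 1; order 9: 1; order 15: 1; order 45: 1.
Total: 6.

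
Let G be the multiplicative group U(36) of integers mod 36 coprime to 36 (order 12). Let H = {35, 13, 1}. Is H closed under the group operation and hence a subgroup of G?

13 ∈ H but its inverse 25 ∉ H, so H is not a subgroup.

No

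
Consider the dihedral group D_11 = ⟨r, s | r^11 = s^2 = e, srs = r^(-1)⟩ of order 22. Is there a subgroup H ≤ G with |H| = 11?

11 | 22. A subgroup of order 11 is {e, r, r^2, r^3, r^4, r^5, r^6, r^7, r^8, r^9, r^10}.

Yes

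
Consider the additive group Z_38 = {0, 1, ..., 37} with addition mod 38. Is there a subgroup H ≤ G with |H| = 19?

19 | 38. A subgroup of order 19 is {0, 2, 4, 6, 8, 10, 12, 14, 16, 18, 20, 22, 24, 26, 28, 30, 32, 34, 36}.

Yes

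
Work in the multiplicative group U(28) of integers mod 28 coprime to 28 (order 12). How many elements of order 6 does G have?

6

The elements of order 6 are: 3, 5, 11, 17, 19, 23.
That's 6.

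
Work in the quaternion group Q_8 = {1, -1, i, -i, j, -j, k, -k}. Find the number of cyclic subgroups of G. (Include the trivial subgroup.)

A cyclic subgroup of order d is generated by each of its φ(d) elements of order d, so the cyclic subgroups of order d number (#elements of order d)/φ(d).
Cyclic subgroups by order — order 1: 1; order 2: 1; order 4: 3.
Total: 5.

5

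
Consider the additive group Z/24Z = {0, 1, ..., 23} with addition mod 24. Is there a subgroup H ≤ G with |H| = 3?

3 | 24. A subgroup of order 3 is {0, 8, 16}.

Yes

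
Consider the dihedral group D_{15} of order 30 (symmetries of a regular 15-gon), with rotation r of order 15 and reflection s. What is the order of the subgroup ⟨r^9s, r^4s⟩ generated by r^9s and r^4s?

|⟨r^9s⟩| = 2 and |⟨r^4s⟩| = 2, so |H| is a multiple of lcm(2, 2) = 2 and divides |G| = 30.
Closing under the operation: H = {e, r^5, r^10, r^4s, r^9s, r^14s}, so |H| = 6.

6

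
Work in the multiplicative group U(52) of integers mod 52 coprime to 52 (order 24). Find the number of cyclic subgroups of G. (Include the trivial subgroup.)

Group the elements of G by the cyclic subgroup they generate; each cyclic subgroup of order d accounts for φ(d) elements.
Cyclic subgroups by order — order 1: 1; order 2: 3; order 3: 1; order 4: 2; order 6: 3; order 12: 2.
Total: 12.

12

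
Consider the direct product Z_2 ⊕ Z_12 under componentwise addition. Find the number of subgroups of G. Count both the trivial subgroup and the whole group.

|G| = 24, so by Lagrange every subgroup order divides 24. Divisors: 1, 2, 3, 4, 6, 8, 12, 24.
Subgroups by order — order 1: 1; order 2: 3; order 3: 1; order 4: 3; order 6: 3; order 8: 1; order 12: 3; order 24: 1.
Total: 1 + 3 + 1 + 3 + 3 + 1 + 3 + 1 = 16.

16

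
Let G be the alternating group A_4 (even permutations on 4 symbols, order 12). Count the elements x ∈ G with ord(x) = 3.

8

The elements of order 3 are: (2 3 4), (2 4 3), (1 2 3), (1 2 4), (1 3 2), (1 3 4), (1 4 2), (1 4 3).
That's 8.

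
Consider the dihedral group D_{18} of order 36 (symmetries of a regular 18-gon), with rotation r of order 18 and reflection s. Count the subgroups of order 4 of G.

9

|G| = 36 and 4 | 36, so subgroups of order 4 are possible by Lagrange.
The subgroups of order 4 are: {e, r^9, rs, r^10s}; {e, r^9, r^2s, r^11s}; {e, r^9, r^3s, r^12s}; {e, r^9, r^4s, r^13s}; … (9 in all).
So G has 9 subgroups of order 4.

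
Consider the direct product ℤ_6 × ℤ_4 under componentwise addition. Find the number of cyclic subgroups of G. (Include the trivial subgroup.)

12

Group the elements of G by the cyclic subgroup they generate; each cyclic subgroup of order d accounts for φ(d) elements.
Cyclic subgroups by order — order 1: 1; order 2: 3; order 3: 1; order 4: 2; order 6: 3; order 12: 2.
Total: 12.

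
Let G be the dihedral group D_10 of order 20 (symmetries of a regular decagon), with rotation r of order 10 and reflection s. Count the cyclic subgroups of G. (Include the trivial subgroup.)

Each element a generates a cyclic subgroup ⟨a⟩; distinct elements may generate the same one (a cyclic group of order d has φ(d) generators).
Cyclic subgroups by order — order 1: 1; order 2: 11; order 5: 1; order 10: 1.
Total: 14.

14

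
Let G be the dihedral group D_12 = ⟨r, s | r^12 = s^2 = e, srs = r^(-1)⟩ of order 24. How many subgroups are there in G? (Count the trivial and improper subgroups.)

|G| = 24, so by Lagrange every subgroup order divides 24. Divisors: 1, 2, 3, 4, 6, 8, 12, 24.
Subgroups by order — order 1: 1; order 2: 13; order 3: 1; order 4: 7; order 6: 5; order 8: 3; order 12: 3; order 24: 1.
Total: 1 + 13 + 1 + 7 + 5 + 3 + 3 + 1 = 34.

34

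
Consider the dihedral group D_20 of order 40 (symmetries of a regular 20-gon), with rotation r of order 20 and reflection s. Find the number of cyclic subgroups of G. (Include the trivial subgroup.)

A cyclic subgroup of order d is generated by each of its φ(d) elements of order d, so the cyclic subgroups of order d number (#elements of order d)/φ(d).
Cyclic subgroups by order — order 1: 1; order 2: 21; order 4: 1; order 5: 1; order 10: 1; order 20: 1.
Total: 26.

26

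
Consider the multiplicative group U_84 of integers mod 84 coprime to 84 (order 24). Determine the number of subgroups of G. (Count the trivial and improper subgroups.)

32

|G| = 24, so by Lagrange every subgroup order divides 24. Divisors: 1, 2, 3, 4, 6, 8, 12, 24.
Subgroups by order — order 1: 1; order 2: 7; order 3: 1; order 4: 7; order 6: 7; order 8: 1; order 12: 7; order 24: 1.
Total: 1 + 7 + 1 + 7 + 7 + 1 + 7 + 1 = 32.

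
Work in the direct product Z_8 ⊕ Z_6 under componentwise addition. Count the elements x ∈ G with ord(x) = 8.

An element (a,b) has order lcm(ord(a), ord(b)); count pairs with lcm equal to 8.
Enumerating gives 8 such elements.

8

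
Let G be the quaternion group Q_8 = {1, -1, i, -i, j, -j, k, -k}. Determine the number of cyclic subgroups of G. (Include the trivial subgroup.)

5

Each element a generates a cyclic subgroup ⟨a⟩; distinct elements may generate the same one (a cyclic group of order d has φ(d) generators).
Cyclic subgroups by order — order 1: 1; order 2: 1; order 4: 3.
Total: 5.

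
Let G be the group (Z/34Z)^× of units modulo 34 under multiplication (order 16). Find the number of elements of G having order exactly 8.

The elements of order 8 are: 9, 15, 19, 25.
That's 4.

4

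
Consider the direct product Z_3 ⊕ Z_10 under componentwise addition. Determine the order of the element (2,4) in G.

15

The order of (2,4) in Z_3 × Z_10 is lcm(ord(2) in Z_3, ord(4) in Z_10).
ord(2) = 3 and ord(4) = 5, so |⟨(2,4)⟩| = lcm(3, 5) = 15.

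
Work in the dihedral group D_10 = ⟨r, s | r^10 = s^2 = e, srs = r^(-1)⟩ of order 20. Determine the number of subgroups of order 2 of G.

11

|G| = 20 and 2 | 20, so subgroups of order 2 are possible by Lagrange.
The subgroups of order 2 are: {e, r^2s}; {e, r^3s}; {e, r^4s}; {e, r^5}; … (11 in all).
So G has 11 subgroups of order 2.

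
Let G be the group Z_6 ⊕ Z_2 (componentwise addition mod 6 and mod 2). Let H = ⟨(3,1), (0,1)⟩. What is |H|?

4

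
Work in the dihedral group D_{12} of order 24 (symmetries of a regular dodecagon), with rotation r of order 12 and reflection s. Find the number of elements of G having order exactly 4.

The elements of order 4 are: r^3, r^9.
That's 2.

2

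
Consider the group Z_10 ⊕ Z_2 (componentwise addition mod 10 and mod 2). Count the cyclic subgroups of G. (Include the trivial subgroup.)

8

Group the elements of G by the cyclic subgroup they generate; each cyclic subgroup of order d accounts for φ(d) elements.
Cyclic subgroups by order — order 1: 1; order 2: 3; order 5: 1; order 10: 3.
Total: 8.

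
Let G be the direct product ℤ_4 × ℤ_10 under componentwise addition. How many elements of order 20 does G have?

16

An element (a,b) has order lcm(ord(a), ord(b)); count pairs with lcm equal to 20.
Enumerating gives 16 such elements.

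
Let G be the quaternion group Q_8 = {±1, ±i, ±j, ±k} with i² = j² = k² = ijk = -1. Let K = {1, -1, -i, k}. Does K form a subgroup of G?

No

k ∈ K but its inverse -k ∉ K, so K is not a subgroup.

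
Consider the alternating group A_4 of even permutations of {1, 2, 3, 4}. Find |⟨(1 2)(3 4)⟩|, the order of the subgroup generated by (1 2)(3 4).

2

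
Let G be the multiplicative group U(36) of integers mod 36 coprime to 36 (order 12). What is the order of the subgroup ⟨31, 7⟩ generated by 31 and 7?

6

|⟨31⟩| = 6 and |⟨7⟩| = 6, so |H| is a multiple of lcm(6, 6) = 6 and divides |G| = 12.
Closing under the operation: H = {1, 7, 13, 19, 25, 31}, so |H| = 6.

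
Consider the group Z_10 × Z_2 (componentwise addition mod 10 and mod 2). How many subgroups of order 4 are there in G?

1

|G| = 20 and 4 | 20, so subgroups of order 4 are possible by Lagrange.
The subgroups of order 4 are: {(0,0), (0,1), (5,0), (5,1)}.
So G has 1 subgroup of order 4.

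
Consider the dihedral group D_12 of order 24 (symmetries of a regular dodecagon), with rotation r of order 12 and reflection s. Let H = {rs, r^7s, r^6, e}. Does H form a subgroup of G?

|H| = 4 divides |G| = 24, consistent with Lagrange.
H contains the identity, every element's inverse is in H, and H is closed under ·: it is a subgroup.

Yes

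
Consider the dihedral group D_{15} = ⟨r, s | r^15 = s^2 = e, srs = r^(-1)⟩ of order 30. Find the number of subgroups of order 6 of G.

|G| = 30 and 6 | 30, so subgroups of order 6 are possible by Lagrange.
The subgroups of order 6 are: {e, r^5, r^10, s, r^5s, r^10s}; {e, r^5, r^10, rs, r^6s, r^11s}; {e, r^5, r^10, r^2s, r^7s, r^12s}; {e, r^5, r^10, r^3s, r^8s, r^13s}; … (5 in all).
So G has 5 subgroups of order 6.

5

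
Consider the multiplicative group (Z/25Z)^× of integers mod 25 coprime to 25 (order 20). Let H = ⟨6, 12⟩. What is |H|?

|⟨6⟩| = 5 and |⟨12⟩| = 20, so |H| is a multiple of lcm(5, 20) = 20 and divides |G| = 20.
Closing {6, 12} under the group operation gives all of G, so |H| = 20.

20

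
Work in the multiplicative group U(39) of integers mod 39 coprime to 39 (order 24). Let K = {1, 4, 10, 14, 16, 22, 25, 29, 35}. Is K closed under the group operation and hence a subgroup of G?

No

|K| = 9 does not divide |G| = 24, so by Lagrange K is not a subgroup.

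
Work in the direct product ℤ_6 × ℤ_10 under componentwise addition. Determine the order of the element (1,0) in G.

6

The order of (1,0) in Z_6 × Z_10 is lcm(ord(1) in Z_6, ord(0) in Z_10).
ord(1) = 6 and ord(0) = 1, so |⟨(1,0)⟩| = lcm(6, 1) = 6.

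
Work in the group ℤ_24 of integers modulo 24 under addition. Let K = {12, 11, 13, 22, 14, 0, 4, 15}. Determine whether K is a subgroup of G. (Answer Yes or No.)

4 ∈ K but its inverse 20 ∉ K, so K is not a subgroup.

No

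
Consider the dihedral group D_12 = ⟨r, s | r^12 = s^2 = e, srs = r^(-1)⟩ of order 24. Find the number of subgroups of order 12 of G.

3

|G| = 24 and 12 | 24, so subgroups of order 12 are possible by Lagrange.
The subgroups of order 12 are: {e, r, r^2, r^3, r^4, r^5, r^6, r^7, r^8, r^9, r^10, r^11}; {e, r^2, r^4, r^6, r^8, r^10, s, r^2s, r^4s, r^6s, r^8s, r^10s}; {e, r^2, r^4, r^6, r^8, r^10, rs, r^3s, r^5s, r^7s, r^9s, r^11s}.
So G has 3 subgroups of order 12.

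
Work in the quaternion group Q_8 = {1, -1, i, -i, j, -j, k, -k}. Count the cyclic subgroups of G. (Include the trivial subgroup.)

A cyclic subgroup of order d is generated by each of its φ(d) elements of order d, so the cyclic subgroups of order d number (#elements of order d)/φ(d).
Cyclic subgroups by order — order 1: 1; order 2: 1; order 4: 3.
Total: 5.

5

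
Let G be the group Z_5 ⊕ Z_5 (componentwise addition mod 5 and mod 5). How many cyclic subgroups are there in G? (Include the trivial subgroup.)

7

A cyclic subgroup of order d is generated by each of its φ(d) elements of order d, so the cyclic subgroups of order d number (#elements of order d)/φ(d).
Cyclic subgroups by order — order 1: 1; order 5: 6.
Total: 7.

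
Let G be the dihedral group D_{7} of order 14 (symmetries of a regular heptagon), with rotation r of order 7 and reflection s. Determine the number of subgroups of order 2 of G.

|G| = 14 and 2 | 14, so subgroups of order 2 are possible by Lagrange.
The subgroups of order 2 are: {e, r^2s}; {e, r^3s}; {e, r^4s}; {e, r^5s}; … (7 in all).
So G has 7 subgroups of order 2.

7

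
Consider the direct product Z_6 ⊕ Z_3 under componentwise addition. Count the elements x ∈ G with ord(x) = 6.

8

An element (a,b) has order lcm(ord(a), ord(b)); count pairs with lcm equal to 6.
Enumerating gives 8 such elements.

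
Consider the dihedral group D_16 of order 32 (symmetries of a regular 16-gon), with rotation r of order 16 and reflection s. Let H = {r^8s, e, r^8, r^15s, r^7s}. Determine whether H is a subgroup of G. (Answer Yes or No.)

No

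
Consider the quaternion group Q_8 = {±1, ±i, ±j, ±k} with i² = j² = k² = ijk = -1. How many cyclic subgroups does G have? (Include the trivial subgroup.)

5

Group the elements of G by the cyclic subgroup they generate; each cyclic subgroup of order d accounts for φ(d) elements.
Cyclic subgroups by order — order 1: 1; order 2: 1; order 4: 3.
Total: 5.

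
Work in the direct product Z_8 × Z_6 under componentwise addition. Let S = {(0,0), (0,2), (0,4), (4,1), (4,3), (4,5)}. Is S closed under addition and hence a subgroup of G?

|S| = 6 divides |G| = 48, consistent with Lagrange.
S contains the identity, every element's inverse is in S, and S is closed under +: it is a subgroup.
In fact S = ⟨(4,5)⟩.

Yes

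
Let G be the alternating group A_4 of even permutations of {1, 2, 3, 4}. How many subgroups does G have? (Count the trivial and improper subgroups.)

|G| = 12, so by Lagrange every subgroup order divides 12. Divisors: 1, 2, 3, 4, 6, 12.
Subgroups by order — order 1: 1; order 2: 3; order 3: 4; order 4: 1; order 6: 0; order 12: 1.
Total: 1 + 3 + 4 + 1 + 0 + 1 = 10.

10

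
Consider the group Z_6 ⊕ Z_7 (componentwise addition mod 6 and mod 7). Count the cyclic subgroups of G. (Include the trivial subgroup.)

8

Group the elements of G by the cyclic subgroup they generate; each cyclic subgroup of order d accounts for φ(d) elements.
Cyclic subgroups by order — order 1: 1; order 2: 1; order 3: 1; order 6: 1; order 7: 1; order 14: 1; order 21: 1; order 42: 1.
Total: 8.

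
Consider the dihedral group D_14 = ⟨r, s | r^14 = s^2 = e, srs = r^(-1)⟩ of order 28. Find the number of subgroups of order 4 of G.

|G| = 28 and 4 | 28, so subgroups of order 4 are possible by Lagrange.
The subgroups of order 4 are: {e, r^7, r^3s, r^10s}; {e, r^7, r^4s, r^11s}; {e, r^7, r^5s, r^12s}; {e, r^7, r^6s, r^13s}; … (7 in all).
So G has 7 subgroups of order 4.

7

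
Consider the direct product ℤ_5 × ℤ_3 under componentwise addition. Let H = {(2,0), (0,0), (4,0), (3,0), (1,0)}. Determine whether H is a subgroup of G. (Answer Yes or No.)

|H| = 5 divides |G| = 15, consistent with Lagrange.
H contains the identity, every element's inverse is in H, and H is closed under +: it is a subgroup.
In fact H = ⟨(4,0)⟩.

Yes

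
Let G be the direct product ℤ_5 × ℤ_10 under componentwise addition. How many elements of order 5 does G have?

An element (a,b) has order lcm(ord(a), ord(b)); count pairs with lcm equal to 5.
Enumerating gives 24 such elements.

24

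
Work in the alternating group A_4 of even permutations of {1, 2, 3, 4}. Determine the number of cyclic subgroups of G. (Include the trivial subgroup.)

Each element a generates a cyclic subgroup ⟨a⟩; distinct elements may generate the same one (a cyclic group of order d has φ(d) generators).
Cyclic subgroups by order — order 1: 1; order 2: 3; order 3: 4.
Total: 8.

8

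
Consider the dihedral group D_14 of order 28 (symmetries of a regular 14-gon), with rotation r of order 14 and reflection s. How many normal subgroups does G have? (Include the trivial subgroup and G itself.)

7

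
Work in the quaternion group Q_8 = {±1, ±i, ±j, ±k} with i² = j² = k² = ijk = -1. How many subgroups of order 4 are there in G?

3

|G| = 8 and 4 | 8, so subgroups of order 4 are possible by Lagrange.
The subgroups of order 4 are: {1, -1, i, -i}; {1, -1, j, -j}; {1, -1, k, -k}.
So G has 3 subgroups of order 4.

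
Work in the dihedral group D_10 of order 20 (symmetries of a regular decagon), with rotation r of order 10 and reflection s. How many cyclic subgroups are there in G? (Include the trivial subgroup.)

14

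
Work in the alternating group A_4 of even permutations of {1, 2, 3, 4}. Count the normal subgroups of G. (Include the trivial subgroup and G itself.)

3

G has 10 subgroups. Checking conjugation-invariance by order — order 1: 1/1 normal; order 2: 0/3 normal; order 3: 0/4 normal; order 4: 1/1 normal; order 12: 1/1 normal.
Total normal subgroups: 3.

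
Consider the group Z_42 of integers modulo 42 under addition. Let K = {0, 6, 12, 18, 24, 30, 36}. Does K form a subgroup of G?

Yes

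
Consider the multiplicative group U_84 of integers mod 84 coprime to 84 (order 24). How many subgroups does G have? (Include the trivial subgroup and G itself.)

|G| = 24, so by Lagrange every subgroup order divides 24. Divisors: 1, 2, 3, 4, 6, 8, 12, 24.
Subgroups by order — order 1: 1; order 2: 7; order 3: 1; order 4: 7; order 6: 7; order 8: 1; order 12: 7; order 24: 1.
Total: 1 + 7 + 1 + 7 + 7 + 1 + 7 + 1 = 32.

32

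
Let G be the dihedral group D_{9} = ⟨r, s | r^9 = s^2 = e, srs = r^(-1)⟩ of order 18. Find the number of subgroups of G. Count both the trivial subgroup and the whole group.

|G| = 18, so by Lagrange every subgroup order divides 18. Divisors: 1, 2, 3, 6, 9, 18.
Subgroups by order — order 1: 1; order 2: 9; order 3: 1; order 6: 3; order 9: 1; order 18: 1.
Total: 1 + 9 + 1 + 3 + 1 + 1 = 16.

16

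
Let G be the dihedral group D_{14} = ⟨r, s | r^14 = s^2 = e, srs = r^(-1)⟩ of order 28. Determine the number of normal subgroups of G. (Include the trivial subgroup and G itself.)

G has 28 subgroups. Checking conjugation-invariance by order — order 1: 1/1 normal; order 2: 1/15 normal; order 4: 0/7 normal; order 7: 1/1 normal; order 14: 3/3 normal; order 28: 1/1 normal.
Total normal subgroups: 7.

7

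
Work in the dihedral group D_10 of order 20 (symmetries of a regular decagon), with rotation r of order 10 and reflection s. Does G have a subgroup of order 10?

Yes

10 | 20. A subgroup of order 10 is {e, r, r^2, r^3, r^4, r^5, r^6, r^7, r^8, r^9}.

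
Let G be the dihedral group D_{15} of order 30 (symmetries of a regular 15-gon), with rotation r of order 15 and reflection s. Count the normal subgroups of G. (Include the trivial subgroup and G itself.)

5

G has 28 subgroups. Checking conjugation-invariance by order — order 1: 1/1 normal; order 2: 0/15 normal; order 3: 1/1 normal; order 5: 1/1 normal; order 6: 0/5 normal; order 10: 0/3 normal; order 15: 1/1 normal; order 30: 1/1 normal.
Total normal subgroups: 5.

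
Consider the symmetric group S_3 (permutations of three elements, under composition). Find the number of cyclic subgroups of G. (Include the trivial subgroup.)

A cyclic subgroup of order d is generated by each of its φ(d) elements of order d, so the cyclic subgroups of order d number (#elements of order d)/φ(d).
Cyclic subgroups by order — order 1: 1; order 2: 3; order 3: 1.
Total: 5.

5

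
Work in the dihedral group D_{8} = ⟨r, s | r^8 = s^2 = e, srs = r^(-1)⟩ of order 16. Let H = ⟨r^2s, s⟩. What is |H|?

8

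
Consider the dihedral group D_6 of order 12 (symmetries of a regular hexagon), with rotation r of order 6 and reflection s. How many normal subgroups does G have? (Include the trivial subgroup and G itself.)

G has 16 subgroups. Checking conjugation-invariance by order — order 1: 1/1 normal; order 2: 1/7 normal; order 3: 1/1 normal; order 4: 0/3 normal; order 6: 3/3 normal; order 12: 1/1 normal.
Total normal subgroups: 7.

7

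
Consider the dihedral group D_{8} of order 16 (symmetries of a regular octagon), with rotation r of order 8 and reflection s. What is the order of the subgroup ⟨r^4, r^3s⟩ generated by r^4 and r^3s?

4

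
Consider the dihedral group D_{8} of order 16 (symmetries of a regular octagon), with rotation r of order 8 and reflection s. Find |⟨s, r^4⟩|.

4

|⟨s⟩| = 2 and |⟨r^4⟩| = 2, so |H| is a multiple of lcm(2, 2) = 2 and divides |G| = 16.
Closing under the operation: H = {e, r^4, s, r^4s}, so |H| = 4.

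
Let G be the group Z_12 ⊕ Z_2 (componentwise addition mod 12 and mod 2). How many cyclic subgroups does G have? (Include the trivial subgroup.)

12

Each element a generates a cyclic subgroup ⟨a⟩; distinct elements may generate the same one (a cyclic group of order d has φ(d) generators).
Cyclic subgroups by order — order 1: 1; order 2: 3; order 3: 1; order 4: 2; order 6: 3; order 12: 2.
Total: 12.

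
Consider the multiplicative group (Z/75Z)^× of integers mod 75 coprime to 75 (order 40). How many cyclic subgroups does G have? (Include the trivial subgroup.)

12

A cyclic subgroup of order d is generated by each of its φ(d) elements of order d, so the cyclic subgroups of order d number (#elements of order d)/φ(d).
Cyclic subgroups by order — order 1: 1; order 2: 3; order 4: 2; order 5: 1; order 10: 3; order 20: 2.
Total: 12.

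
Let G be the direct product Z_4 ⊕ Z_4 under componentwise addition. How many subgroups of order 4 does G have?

7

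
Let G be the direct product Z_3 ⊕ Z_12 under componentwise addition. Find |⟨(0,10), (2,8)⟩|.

18

|⟨(0,10)⟩| = 6 and |⟨(2,8)⟩| = 3, so |H| is a multiple of lcm(6, 3) = 6 and divides |G| = 36.
Closing under the operation: H = {(0,0), (0,2), (0,4), (0,6), (0,8), (0,10), (1,0), (1,2), (1,4), (1,6), (1,8), (1,10), (2,0), (2,2), (2,4), (2,6), (2,8), (2,10)}, so |H| = 18.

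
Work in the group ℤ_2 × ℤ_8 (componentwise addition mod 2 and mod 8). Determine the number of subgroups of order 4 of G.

3

|G| = 16 and 4 | 16, so subgroups of order 4 are possible by Lagrange.
The subgroups of order 4 are: {(0,0), (0,2), (0,4), (0,6)}; {(0,0), (0,4), (1,0), (1,4)}; {(0,0), (0,4), (1,2), (1,6)}.
So G has 3 subgroups of order 4.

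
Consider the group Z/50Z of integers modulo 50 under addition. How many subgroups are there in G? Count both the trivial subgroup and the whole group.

A cyclic group of order 50 has exactly one subgroup for each divisor of 50.
Divisors of 50: 1, 2, 5, 10, 25, 50.
So Z/50Z has 6 subgroups.

6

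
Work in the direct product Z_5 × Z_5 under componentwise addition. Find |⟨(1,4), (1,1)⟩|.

|⟨(1,4)⟩| = 5 and |⟨(1,1)⟩| = 5, so |H| is a multiple of lcm(5, 5) = 5 and divides |G| = 25.
Closing {(1,4), (1,1)} under the group operation gives all of G, so |H| = 25.

25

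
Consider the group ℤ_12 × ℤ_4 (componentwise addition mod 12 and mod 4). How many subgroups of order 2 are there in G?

|G| = 48 and 2 | 48, so subgroups of order 2 are possible by Lagrange.
The subgroups of order 2 are: {(0,0), (0,2)}; {(0,0), (6,0)}; {(0,0), (6,2)}.
So G has 3 subgroups of order 2.

3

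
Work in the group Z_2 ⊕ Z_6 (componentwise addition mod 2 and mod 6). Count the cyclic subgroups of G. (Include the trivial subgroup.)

8

A cyclic subgroup of order d is generated by each of its φ(d) elements of order d, so the cyclic subgroups of order d number (#elements of order d)/φ(d).
Cyclic subgroups by order — order 1: 1; order 2: 3; order 3: 1; order 6: 3.
Total: 8.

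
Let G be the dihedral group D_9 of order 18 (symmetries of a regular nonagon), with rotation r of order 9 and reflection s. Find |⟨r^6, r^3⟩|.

3

|⟨r^6⟩| = 3 and |⟨r^3⟩| = 3, so |H| is a multiple of lcm(3, 3) = 3 and divides |G| = 18.
Closing under the operation: H = {e, r^3, r^6}, so |H| = 3.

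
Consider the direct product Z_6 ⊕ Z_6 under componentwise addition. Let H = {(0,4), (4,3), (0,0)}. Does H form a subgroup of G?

No

(4,3) ∈ H but its inverse (2,3) ∉ H, so H is not a subgroup.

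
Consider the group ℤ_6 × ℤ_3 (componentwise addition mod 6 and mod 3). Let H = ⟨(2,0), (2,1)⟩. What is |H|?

|⟨(2,0)⟩| = 3 and |⟨(2,1)⟩| = 3, so |H| is a multiple of lcm(3, 3) = 3 and divides |G| = 18.
Closing under the operation: H = {(0,0), (0,1), (0,2), (2,0), (2,1), (2,2), (4,0), (4,1), (4,2)}, so |H| = 9.

9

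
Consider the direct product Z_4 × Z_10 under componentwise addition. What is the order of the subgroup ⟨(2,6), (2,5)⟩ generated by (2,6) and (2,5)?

20

|⟨(2,6)⟩| = 10 and |⟨(2,5)⟩| = 2, so |H| is a multiple of lcm(10, 2) = 10 and divides |G| = 40.
Closing under the operation: H = {(0,0), (0,1), (0,2), (0,3), (0,4), (0,5), (0,6), (0,7), (0,8), (0,9), (2,0), (2,1), (2,2), (2,3), (2,4), (2,5), (2,6), (2,7), (2,8), (2,9)}, so |H| = 20.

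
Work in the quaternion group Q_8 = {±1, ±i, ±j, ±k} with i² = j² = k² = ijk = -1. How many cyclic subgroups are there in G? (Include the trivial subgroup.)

Each element a generates a cyclic subgroup ⟨a⟩; distinct elements may generate the same one (a cyclic group of order d has φ(d) generators).
Cyclic subgroups by order — order 1: 1; order 2: 1; order 4: 3.
Total: 5.

5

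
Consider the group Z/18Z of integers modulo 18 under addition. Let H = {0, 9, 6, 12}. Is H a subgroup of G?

No

|H| = 4 does not divide |G| = 18, so by Lagrange H is not a subgroup.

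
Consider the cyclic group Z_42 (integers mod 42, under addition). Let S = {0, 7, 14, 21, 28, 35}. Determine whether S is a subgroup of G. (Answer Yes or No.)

Yes

|S| = 6 divides |G| = 42, consistent with Lagrange.
S contains the identity, every element's inverse is in S, and S is closed under +: it is a subgroup.
In fact S = ⟨35⟩.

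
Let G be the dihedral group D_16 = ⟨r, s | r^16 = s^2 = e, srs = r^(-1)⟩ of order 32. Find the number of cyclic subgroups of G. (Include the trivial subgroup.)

21

A cyclic subgroup of order d is generated by each of its φ(d) elements of order d, so the cyclic subgroups of order d number (#elements of order d)/φ(d).
Cyclic subgroups by order — order 1: 1; order 2: 17; order 4: 1; order 8: 1; order 16: 1.
Total: 21.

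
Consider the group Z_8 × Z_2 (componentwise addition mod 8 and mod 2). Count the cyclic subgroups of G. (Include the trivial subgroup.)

8

Each element a generates a cyclic subgroup ⟨a⟩; distinct elements may generate the same one (a cyclic group of order d has φ(d) generators).
Cyclic subgroups by order — order 1: 1; order 2: 3; order 4: 2; order 8: 2.
Total: 8.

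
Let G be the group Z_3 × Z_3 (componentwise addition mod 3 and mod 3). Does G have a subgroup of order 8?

No

8 does not divide |G| = 9, so by Lagrange no subgroup of order 8 exists.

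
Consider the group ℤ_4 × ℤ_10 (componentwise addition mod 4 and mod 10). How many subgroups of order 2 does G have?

3

|G| = 40 and 2 | 40, so subgroups of order 2 are possible by Lagrange.
The subgroups of order 2 are: {(0,0), (0,5)}; {(0,0), (2,0)}; {(0,0), (2,5)}.
So G has 3 subgroups of order 2.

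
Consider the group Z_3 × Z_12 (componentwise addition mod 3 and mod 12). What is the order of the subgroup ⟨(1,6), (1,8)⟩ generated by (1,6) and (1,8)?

18

|⟨(1,6)⟩| = 6 and |⟨(1,8)⟩| = 3, so |H| is a multiple of lcm(6, 3) = 6 and divides |G| = 36.
Closing under the operation: H = {(0,0), (0,2), (0,4), (0,6), (0,8), (0,10), (1,0), (1,2), (1,4), (1,6), (1,8), (1,10), (2,0), (2,2), (2,4), (2,6), (2,8), (2,10)}, so |H| = 18.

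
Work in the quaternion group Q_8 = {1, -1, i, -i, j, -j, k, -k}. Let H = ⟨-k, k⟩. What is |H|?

4

|⟨-k⟩| = 4 and |⟨k⟩| = 4, so |H| is a multiple of lcm(4, 4) = 4 and divides |G| = 8.
Closing under the operation: H = {1, -1, k, -k}, so |H| = 4.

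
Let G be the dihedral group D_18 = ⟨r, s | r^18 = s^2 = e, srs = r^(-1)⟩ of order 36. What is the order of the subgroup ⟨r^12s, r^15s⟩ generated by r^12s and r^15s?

12

|⟨r^12s⟩| = 2 and |⟨r^15s⟩| = 2, so |H| is a multiple of lcm(2, 2) = 2 and divides |G| = 36.
Closing under the operation: H = {e, r^3, r^6, r^9, r^12, r^15, s, r^3s, r^6s, r^9s, r^12s, r^15s}, so |H| = 12.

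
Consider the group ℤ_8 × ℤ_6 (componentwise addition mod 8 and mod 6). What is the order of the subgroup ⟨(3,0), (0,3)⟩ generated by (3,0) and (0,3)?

|⟨(3,0)⟩| = 8 and |⟨(0,3)⟩| = 2, so |H| is a multiple of lcm(8, 2) = 8 and divides |G| = 48.
Closing under the operation: H = {(0,0), (0,3), (1,0), (1,3), (2,0), (2,3), (3,0), (3,3), (4,0), (4,3), (5,0), (5,3), (6,0), (6,3), (7,0), (7,3)}, so |H| = 16.

16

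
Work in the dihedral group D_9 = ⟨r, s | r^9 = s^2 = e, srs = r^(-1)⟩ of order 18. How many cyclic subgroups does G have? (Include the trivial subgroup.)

12

A cyclic subgroup of order d is generated by each of its φ(d) elements of order d, so the cyclic subgroups of order d number (#elements of order d)/φ(d).
Cyclic subgroups by order — order 1: 1; order 2: 9; order 3: 1; order 9: 1.
Total: 12.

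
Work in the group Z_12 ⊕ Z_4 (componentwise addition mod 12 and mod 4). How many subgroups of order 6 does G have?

|G| = 48 and 6 | 48, so subgroups of order 6 are possible by Lagrange.
The subgroups of order 6 are: {(0,0), (0,2), (4,0), (4,2), (8,0), (8,2)}; {(0,0), (2,0), (4,0), (6,0), (8,0), (10,0)}; {(0,0), (2,2), (4,0), (6,2), (8,0), (10,2)}.
So G has 3 subgroups of order 6.

3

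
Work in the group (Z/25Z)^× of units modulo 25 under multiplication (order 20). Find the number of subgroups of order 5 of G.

1

|G| = 20 and 5 | 20, so subgroups of order 5 are possible by Lagrange.
The subgroups of order 5 are: {1, 6, 11, 16, 21}.
So G has 1 subgroup of order 5.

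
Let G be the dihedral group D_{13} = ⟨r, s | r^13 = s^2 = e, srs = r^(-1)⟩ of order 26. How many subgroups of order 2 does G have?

|G| = 26 and 2 | 26, so subgroups of order 2 are possible by Lagrange.
The subgroups of order 2 are: {e, r^10s}; {e, r^11s}; {e, r^12s}; {e, r^2s}; … (13 in all).
So G has 13 subgroups of order 2.

13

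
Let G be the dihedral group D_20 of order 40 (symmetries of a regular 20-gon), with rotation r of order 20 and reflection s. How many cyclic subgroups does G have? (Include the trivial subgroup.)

26

Each element a generates a cyclic subgroup ⟨a⟩; distinct elements may generate the same one (a cyclic group of order d has φ(d) generators).
Cyclic subgroups by order — order 1: 1; order 2: 21; order 4: 1; order 5: 1; order 10: 1; order 20: 1.
Total: 26.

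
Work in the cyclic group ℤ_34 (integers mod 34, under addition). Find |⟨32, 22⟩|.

17

|⟨32⟩| = 17 and |⟨22⟩| = 17, so |H| is a multiple of lcm(17, 17) = 17 and divides |G| = 34.
Closing under the operation: H = {0, 2, 4, 6, 8, 10, 12, 14, 16, 18, 20, 22, 24, 26, 28, 30, 32}, so |H| = 17.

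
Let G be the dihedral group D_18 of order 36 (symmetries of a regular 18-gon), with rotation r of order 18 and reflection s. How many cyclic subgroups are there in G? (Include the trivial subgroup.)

24

Each element a generates a cyclic subgroup ⟨a⟩; distinct elements may generate the same one (a cyclic group of order d has φ(d) generators).
Cyclic subgroups by order — order 1: 1; order 2: 19; order 3: 1; order 6: 1; order 9: 1; order 18: 1.
Total: 24.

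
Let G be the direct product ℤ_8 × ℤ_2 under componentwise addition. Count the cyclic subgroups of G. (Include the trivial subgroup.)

Each element a generates a cyclic subgroup ⟨a⟩; distinct elements may generate the same one (a cyclic group of order d has φ(d) generators).
Cyclic subgroups by order — order 1: 1; order 2: 3; order 4: 2; order 8: 2.
Total: 8.

8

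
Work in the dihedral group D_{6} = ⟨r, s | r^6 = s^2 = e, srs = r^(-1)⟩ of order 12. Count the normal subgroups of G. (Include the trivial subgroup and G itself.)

G has 16 subgroups. Checking conjugation-invariance by order — order 1: 1/1 normal; order 2: 1/7 normal; order 3: 1/1 normal; order 4: 0/3 normal; order 6: 3/3 normal; order 12: 1/1 normal.
Total normal subgroups: 7.

7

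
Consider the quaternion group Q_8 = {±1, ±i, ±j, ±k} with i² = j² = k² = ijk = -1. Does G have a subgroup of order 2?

2 | 8. A subgroup of order 2 is {1, -1}.

Yes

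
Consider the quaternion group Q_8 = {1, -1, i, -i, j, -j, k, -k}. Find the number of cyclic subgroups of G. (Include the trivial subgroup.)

5

A cyclic subgroup of order d is generated by each of its φ(d) elements of order d, so the cyclic subgroups of order d number (#elements of order d)/φ(d).
Cyclic subgroups by order — order 1: 1; order 2: 1; order 4: 3.
Total: 5.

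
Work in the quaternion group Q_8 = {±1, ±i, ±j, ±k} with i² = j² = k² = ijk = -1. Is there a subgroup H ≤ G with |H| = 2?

Yes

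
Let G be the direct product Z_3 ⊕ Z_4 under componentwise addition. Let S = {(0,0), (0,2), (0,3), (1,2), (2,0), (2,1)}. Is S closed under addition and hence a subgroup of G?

No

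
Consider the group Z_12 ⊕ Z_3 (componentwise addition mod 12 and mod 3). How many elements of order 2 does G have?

1

An element (a,b) has order lcm(ord(a), ord(b)); count pairs with lcm equal to 2.
Enumerating gives 1 such elements.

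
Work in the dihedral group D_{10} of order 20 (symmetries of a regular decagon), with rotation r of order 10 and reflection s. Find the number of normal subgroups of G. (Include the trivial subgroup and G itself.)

7

G has 22 subgroups. Checking conjugation-invariance by order — order 1: 1/1 normal; order 2: 1/11 normal; order 4: 0/5 normal; order 5: 1/1 normal; order 10: 3/3 normal; order 20: 1/1 normal.
Total normal subgroups: 7.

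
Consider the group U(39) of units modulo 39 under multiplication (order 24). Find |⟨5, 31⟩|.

8

|⟨5⟩| = 4 and |⟨31⟩| = 4, so |H| is a multiple of lcm(4, 4) = 4 and divides |G| = 24.
Closing under the operation: H = {1, 5, 8, 14, 25, 31, 34, 38}, so |H| = 8.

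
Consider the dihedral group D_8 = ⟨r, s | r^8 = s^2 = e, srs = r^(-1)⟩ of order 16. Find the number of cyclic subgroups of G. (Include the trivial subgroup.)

12

Group the elements of G by the cyclic subgroup they generate; each cyclic subgroup of order d accounts for φ(d) elements.
Cyclic subgroups by order — order 1: 1; order 2: 9; order 4: 1; order 8: 1.
Total: 12.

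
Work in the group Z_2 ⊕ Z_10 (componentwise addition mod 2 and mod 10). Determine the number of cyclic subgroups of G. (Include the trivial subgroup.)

A cyclic subgroup of order d is generated by each of its φ(d) elements of order d, so the cyclic subgroups of order d number (#elements of order d)/φ(d).
Cyclic subgroups by order — order 1: 1; order 2: 3; order 5: 1; order 10: 3.
Total: 8.

8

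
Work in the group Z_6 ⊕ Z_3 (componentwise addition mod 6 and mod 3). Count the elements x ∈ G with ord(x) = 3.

8

An element (a,b) has order lcm(ord(a), ord(b)); count pairs with lcm equal to 3.
Enumerating gives 8 such elements.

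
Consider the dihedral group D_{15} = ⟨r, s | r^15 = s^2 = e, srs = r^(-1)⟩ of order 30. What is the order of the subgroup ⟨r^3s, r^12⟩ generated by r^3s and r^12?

10

|⟨r^3s⟩| = 2 and |⟨r^12⟩| = 5, so |H| is a multiple of lcm(2, 5) = 10 and divides |G| = 30.
Closing under the operation: H = {e, r^3, r^6, r^9, r^12, s, r^3s, r^6s, r^9s, r^12s}, so |H| = 10.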